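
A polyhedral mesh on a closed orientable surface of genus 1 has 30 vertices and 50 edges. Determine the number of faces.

For a closed orientable surface of genus 1, χ = 2 − 2·1 = 0.
F = 0 − V + E = 0 − 30 + 50 = 20.

20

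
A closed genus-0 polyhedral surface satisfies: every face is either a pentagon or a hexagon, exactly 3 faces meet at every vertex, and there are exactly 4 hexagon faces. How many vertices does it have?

28

Let x be the number of pentagons; then F = 4 + x.
Edge–face incidences: 2E = 6·4 + 5·x = 24 + 5x.
Every vertex has degree 3, so 3V = 2E.
Euler: V − E + F = 2 ⇒ (2E)/3 − E + (4 + x) = 2.
Multiply by 6: 2·(2E) − 3·(2E) + 6·(4 + x) = 12, i.e. 24 + 6x − (24 + 5x) = 12.
Collecting terms: x = 12.
Then 2E = 24 + 5·12 = 84, so E = 42, V = 2E/3 = 28, F = 4 + 12 = 16.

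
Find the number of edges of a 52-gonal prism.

156

A prism on an n-gon has two n-gon bases and n rectangular sides: V = 2·52 = 104, E = 3·52 = 156, F = 52 + 2 = 54.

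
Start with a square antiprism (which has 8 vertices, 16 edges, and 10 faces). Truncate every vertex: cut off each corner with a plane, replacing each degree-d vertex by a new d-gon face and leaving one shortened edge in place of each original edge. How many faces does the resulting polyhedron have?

18

Truncation replaces each original edge-end by a new vertex, so V′ = 2E = 32.
Each original edge survives, and each old vertex of degree d contributes d new edges; summing degrees gives Σd = 2E, so E′ = E + 2E = 3E = 48.
Each original face survives and each original vertex becomes one new face: F′ = F + V = 18.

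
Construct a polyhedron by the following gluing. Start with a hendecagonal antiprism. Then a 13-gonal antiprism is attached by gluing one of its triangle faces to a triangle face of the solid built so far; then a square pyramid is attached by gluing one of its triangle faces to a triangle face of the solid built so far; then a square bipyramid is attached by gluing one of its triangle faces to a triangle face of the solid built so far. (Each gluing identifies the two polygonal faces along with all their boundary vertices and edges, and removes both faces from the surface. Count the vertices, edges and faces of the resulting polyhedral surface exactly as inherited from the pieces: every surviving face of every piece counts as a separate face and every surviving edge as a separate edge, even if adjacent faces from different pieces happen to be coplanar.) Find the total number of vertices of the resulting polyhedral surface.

A hendecagonal antiprism: V=22, E=44, F=24.
Attach a 13-gonal antiprism (V=26, E=52, F=28) along a 3-gon: merge 3 vertices and 3 edges, delete both glued faces → V=45, E=93, F=50.
Attach a square pyramid (V=5, E=8, F=5) along a 3-gon: merge 3 vertices and 3 edges, delete both glued faces → V=47, E=98, F=53.
Attach a square bipyramid (V=6, E=12, F=8) along a 3-gon: merge 3 vertices and 3 edges, delete both glued faces → V=50, E=107, F=59.
Check: V − E + F = 50 − 107 + 59 = 2.

50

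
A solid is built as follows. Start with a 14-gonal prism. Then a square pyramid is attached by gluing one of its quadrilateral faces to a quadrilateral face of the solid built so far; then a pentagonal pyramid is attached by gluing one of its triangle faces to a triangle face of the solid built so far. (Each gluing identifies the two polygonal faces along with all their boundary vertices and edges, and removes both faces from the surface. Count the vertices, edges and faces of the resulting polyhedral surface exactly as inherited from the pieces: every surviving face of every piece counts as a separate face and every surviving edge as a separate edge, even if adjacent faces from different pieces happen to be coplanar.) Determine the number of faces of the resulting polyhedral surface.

A 14-gonal prism: V=28, E=42, F=16.
Attach a square pyramid (V=5, E=8, F=5) along a 4-gon: merge 4 vertices and 4 edges, delete both glued faces → V=29, E=46, F=19.
Attach a pentagonal pyramid (V=6, E=10, F=6) along a 3-gon: merge 3 vertices and 3 edges, delete both glued faces → V=32, E=53, F=23.
Check: V − E + F = 32 − 53 + 23 = 2.

23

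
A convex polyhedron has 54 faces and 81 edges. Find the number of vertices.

Here V − E + F = 2.
V = 2 + E − F = 2 + 81 − 54 = 29.

29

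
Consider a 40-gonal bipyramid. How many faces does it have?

80

A bipyramid over an n-gon has 2n triangular faces and n + 2 vertices: V = 40 + 2 = 42, E = 3·40 = 120, F = 2·40 = 80.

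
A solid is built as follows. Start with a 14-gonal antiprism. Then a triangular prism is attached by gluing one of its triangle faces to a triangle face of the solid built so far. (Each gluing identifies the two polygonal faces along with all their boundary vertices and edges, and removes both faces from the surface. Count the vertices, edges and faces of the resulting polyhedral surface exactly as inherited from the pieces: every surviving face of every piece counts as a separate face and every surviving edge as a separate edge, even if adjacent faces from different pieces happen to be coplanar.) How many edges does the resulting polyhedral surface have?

A 14-gonal antiprism: V=28, E=56, F=30.
Attach a triangular prism (V=6, E=9, F=5) along a 3-gon: merge 3 vertices and 3 edges, delete both glued faces → V=31, E=62, F=33.
Check: V − E + F = 31 − 62 + 33 = 2.

62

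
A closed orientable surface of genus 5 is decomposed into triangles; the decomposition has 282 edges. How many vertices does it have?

86

χ = 2 − 2·5 = -8, and every face is a triangle so 3F = 2E.
F = 2E/3 = 188. Then V = -8 + E − F = -8 + 282 − 188 = 86.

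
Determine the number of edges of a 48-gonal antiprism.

192

An antiprism on an n-gon has two n-gon caps and 2n triangles: V = 2·48 = 96, E = 4·48 = 192, F = 2·48 + 2 = 98.
Check: V − E + F = 96 − 192 + 98 = 2.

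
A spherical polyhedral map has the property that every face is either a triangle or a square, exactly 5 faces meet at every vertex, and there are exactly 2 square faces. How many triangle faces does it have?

24

Let x be the number of triangles; then F = 2 + x.
Edge–face incidences: 2E = 4·2 + 3·x = 8 + 3x.
Every vertex has degree 5, so 5V = 2E.
Euler: V − E + F = 2 ⇒ (2E)/5 − E + (2 + x) = 2.
Multiply by 10: 2·(2E) − 5·(2E) + 10·(2 + x) = 20, i.e. 20 + 10x − 3·(8 + 3x) = 20.
Collecting terms: x − 4 = 20, so x = 24.
Then 2E = 8 + 3·24 = 80, so E = 40, V = 2E/5 = 16, F = 2 + 24 = 26.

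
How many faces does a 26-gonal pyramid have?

27

A pyramid on an n-gon base has one n-gon and n triangles: V = 26 + 1 = 27, E = 2·26 = 52, F = 26 + 1 = 27.
Check: V − E + F = 27 − 52 + 27 = 2.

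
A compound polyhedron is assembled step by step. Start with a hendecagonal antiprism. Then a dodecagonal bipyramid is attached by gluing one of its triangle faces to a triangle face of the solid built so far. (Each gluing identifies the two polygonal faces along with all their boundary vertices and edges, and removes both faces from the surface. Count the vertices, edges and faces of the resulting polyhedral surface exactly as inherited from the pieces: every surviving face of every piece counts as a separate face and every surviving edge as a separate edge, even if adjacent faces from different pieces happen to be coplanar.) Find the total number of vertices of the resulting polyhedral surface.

33

A hendecagonal antiprism: V=22, E=44, F=24.
Attach a dodecagonal bipyramid (V=14, E=36, F=24) along a 3-gon: merge 3 vertices and 3 edges, delete both glued faces → V=33, E=77, F=46.
Check: V − E + F = 33 − 77 + 46 = 2.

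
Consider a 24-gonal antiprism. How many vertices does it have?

An antiprism on an n-gon has two n-gon caps and 2n triangles: V = 2·24 = 48, E = 4·24 = 96, F = 2·24 + 2 = 50.
Check: V − E + F = 48 − 96 + 50 = 2.

48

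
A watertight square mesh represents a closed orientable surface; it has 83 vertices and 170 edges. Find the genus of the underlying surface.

2

Every face is a square and each edge borders two faces, so 4F = 2·170, giving F = 85.
χ = V − E + F = 83 − 170 + 85 = -2.
For a closed orientable surface χ = 2 − 2g, so g = (2 − (-2))/2 = 2.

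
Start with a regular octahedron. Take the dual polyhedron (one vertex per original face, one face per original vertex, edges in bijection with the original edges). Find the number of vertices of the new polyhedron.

8

The base solid has V = 6, E = 12, F = 8.
The dual swaps V and F and preserves E: V′ = F = 8, E′ = E = 12, F′ = V = 6.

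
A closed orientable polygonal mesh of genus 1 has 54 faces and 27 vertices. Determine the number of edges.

For a closed orientable surface of genus 1, χ = 2 − 2·1 = 0.
E = V + F − (0) = 27 + 54 − (0) = 81.

81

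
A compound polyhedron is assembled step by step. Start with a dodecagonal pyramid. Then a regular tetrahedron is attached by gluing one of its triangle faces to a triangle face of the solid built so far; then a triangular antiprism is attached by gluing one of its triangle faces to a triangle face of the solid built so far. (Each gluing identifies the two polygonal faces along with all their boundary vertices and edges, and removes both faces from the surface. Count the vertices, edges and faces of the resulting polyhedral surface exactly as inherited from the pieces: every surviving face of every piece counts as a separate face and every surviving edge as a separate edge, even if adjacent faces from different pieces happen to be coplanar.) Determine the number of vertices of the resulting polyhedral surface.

A dodecagonal pyramid: V=13, E=24, F=13.
Attach a regular tetrahedron (V=4, E=6, F=4) along a 3-gon: merge 3 vertices and 3 edges, delete both glued faces → V=14, E=27, F=15.
Attach a triangular antiprism (V=6, E=12, F=8) along a 3-gon: merge 3 vertices and 3 edges, delete both glued faces → V=17, E=36, F=21.
Check: V − E + F = 17 − 36 + 21 = 2.

17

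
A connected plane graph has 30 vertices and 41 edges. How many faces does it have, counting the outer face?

13

Euler's formula for a connected plane graph: V − E + F = 2, so F = 2 − 30 + 41 = 13.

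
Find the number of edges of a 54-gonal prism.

162

A prism on an n-gon has two n-gon bases and n rectangular sides: V = 2·54 = 108, E = 3·54 = 162, F = 54 + 2 = 56.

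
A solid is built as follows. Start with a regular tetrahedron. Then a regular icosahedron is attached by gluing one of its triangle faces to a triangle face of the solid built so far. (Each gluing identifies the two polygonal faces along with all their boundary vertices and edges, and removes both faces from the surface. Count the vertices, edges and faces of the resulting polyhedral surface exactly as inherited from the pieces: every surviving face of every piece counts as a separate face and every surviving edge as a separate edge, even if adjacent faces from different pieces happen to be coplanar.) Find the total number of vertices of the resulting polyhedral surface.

13

A regular tetrahedron: V=4, E=6, F=4.
Attach a regular icosahedron (V=12, E=30, F=20) along a 3-gon: merge 3 vertices and 3 edges, delete both glued faces → V=13, E=33, F=22.
Check: V − E + F = 13 − 33 + 22 = 2.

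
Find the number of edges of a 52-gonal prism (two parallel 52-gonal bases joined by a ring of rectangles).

156

A prism on an n-gon has two n-gon bases and n rectangular sides: V = 2·52 = 104, E = 3·52 = 156, F = 52 + 2 = 54.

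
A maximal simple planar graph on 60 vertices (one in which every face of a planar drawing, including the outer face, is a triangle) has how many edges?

174

In a plane triangulation 3F = 2E and V − E + F = 2, so E = 3V − 6 = 3·60 − 6 = 174.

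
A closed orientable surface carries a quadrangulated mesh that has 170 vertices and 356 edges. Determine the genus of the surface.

Every face is a square and each edge borders two faces, so 4F = 2·356, giving F = 178.
χ = V − E + F = 170 − 356 + 178 = -8.
For a closed orientable surface χ = 2 − 2g, so g = (2 − (-8))/2 = 5.

5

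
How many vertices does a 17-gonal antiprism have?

An antiprism on an n-gon has two n-gon caps and 2n triangles: V = 2·17 = 34, E = 4·17 = 68, F = 2·17 + 2 = 36.

34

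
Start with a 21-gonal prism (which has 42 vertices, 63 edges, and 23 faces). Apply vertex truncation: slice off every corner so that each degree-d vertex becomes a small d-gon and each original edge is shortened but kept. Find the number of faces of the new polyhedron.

Truncation replaces each original edge-end by a new vertex, so V′ = 2E = 126.
Each original edge survives, and each old vertex of degree d contributes d new edges; summing degrees gives Σd = 2E, so E′ = E + 2E = 3E = 189.
Each original face survives and each original vertex becomes one new face: F′ = F + V = 65.

65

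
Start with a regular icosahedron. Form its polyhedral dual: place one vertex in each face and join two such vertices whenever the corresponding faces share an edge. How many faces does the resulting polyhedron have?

12

The base solid has V = 12, E = 30, F = 20.
The dual swaps V and F and preserves E: V′ = F = 20, E′ = E = 30, F′ = V = 12.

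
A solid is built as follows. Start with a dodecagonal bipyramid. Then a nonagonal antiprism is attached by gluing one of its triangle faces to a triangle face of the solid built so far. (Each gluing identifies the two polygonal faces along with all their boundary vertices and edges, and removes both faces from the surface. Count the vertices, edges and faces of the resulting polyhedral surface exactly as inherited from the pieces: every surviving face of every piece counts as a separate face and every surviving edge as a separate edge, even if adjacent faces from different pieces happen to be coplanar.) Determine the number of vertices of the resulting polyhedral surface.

29

A dodecagonal bipyramid: V=14, E=36, F=24.
Attach a nonagonal antiprism (V=18, E=36, F=20) along a 3-gon: merge 3 vertices and 3 edges, delete both glued faces → V=29, E=69, F=42.
Check: V − E + F = 29 − 69 + 42 = 2.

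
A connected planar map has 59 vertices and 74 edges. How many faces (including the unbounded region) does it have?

Euler's formula for a connected plane graph: V − E + F = 2, so F = 2 − 59 + 74 = 17.

17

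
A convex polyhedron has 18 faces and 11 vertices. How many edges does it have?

27

Here V − E + F = 2.
E = V + F − (2) = 11 + 18 − (2) = 27.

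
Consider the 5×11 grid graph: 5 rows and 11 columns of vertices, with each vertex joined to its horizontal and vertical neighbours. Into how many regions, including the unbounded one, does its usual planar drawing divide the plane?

The grid has V = 5·11 = 55 vertices and E = 5·10 + 11·4 = 94 edges.
F = 2 − V + E = 2 − 55 + 94 = 41.

41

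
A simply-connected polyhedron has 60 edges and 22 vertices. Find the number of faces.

40

Here V − E + F = 2.
F = 2 − V + E = 2 − 22 + 60 = 40.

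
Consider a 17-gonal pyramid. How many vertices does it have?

A pyramid on an n-gon base has one n-gon and n triangles: V = 17 + 1 = 18, E = 2·17 = 34, F = 17 + 1 = 18.

18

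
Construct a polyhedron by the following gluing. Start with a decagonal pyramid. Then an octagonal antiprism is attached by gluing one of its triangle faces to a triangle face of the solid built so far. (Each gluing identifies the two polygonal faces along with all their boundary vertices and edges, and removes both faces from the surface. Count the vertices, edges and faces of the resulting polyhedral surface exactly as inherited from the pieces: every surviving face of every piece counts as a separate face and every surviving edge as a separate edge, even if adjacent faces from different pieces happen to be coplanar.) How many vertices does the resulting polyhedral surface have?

A decagonal pyramid: V=11, E=20, F=11.
Attach an octagonal antiprism (V=16, E=32, F=18) along a 3-gon: merge 3 vertices and 3 edges, delete both glued faces → V=24, E=49, F=27.
Check: V − E + F = 24 − 49 + 27 = 2.

24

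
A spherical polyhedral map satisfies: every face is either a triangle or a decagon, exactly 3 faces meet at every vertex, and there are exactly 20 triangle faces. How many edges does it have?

90

Let x be the number of decagons; then F = 20 + x.
Edge–face incidences: 2E = 3·20 + 10·x = 60 + 10x.
Every vertex has degree 3, so 3V = 2E.
Euler: V − E + F = 2 ⇒ (2E)/3 − E + (20 + x) = 2.
Multiply by 6: 2·(2E) − 3·(2E) + 6·(20 + x) = 12, i.e. 120 + 6x − (60 + 10x) = 12.
Collecting terms: −4x + 60 = 12, so −4x = −48, so x = 12.
Then 2E = 60 + 10·12 = 180, so E = 90, V = 2E/3 = 60, F = 20 + 12 = 32.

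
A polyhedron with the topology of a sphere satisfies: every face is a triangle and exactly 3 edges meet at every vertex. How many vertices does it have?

Each face has 3 edges and each edge borders two faces, so 2E = 3F.
Each vertex has degree 3, so 3V = 2E and hence V = 3F/3.
Euler: V − E + F = 2 ⇒ (3F/3) − (3F/2) + F = 2.
Multiply by 6: (6 − 9 + 6)F = 12, i.e. 3F = 12.
So F = 4, E = 3·4/2 = 6, V = 3·4/3 = 4.

4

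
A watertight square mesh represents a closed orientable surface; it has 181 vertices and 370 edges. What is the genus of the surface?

Every face is a square and each edge borders two faces, so 4F = 2·370, giving F = 185.
χ = V − E + F = 181 − 370 + 185 = -4.
For a closed orientable surface χ = 2 − 2g, so g = (2 − (-4))/2 = 3.

3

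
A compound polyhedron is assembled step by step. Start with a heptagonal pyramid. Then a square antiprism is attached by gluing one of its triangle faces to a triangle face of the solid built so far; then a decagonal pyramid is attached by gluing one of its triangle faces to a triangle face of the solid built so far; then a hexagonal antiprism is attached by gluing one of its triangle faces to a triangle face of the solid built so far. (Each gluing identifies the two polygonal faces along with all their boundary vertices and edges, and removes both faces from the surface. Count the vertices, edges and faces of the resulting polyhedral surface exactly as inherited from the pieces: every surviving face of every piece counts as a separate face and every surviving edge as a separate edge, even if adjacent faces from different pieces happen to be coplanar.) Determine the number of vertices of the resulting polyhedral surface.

A heptagonal pyramid: V=8, E=14, F=8.
Attach a square antiprism (V=8, E=16, F=10) along a 3-gon: merge 3 vertices and 3 edges, delete both glued faces → V=13, E=27, F=16.
Attach a decagonal pyramid (V=11, E=20, F=11) along a 3-gon: merge 3 vertices and 3 edges, delete both glued faces → V=21, E=44, F=25.
Attach a hexagonal antiprism (V=12, E=24, F=14) along a 3-gon: merge 3 vertices and 3 edges, delete both glued faces → V=30, E=65, F=37.
Check: V − E + F = 30 − 65 + 37 = 2.

30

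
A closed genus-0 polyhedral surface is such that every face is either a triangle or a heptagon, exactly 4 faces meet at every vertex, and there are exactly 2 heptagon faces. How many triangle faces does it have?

14

Let x be the number of triangles; then F = 2 + x.
Edge–face incidences: 2E = 7·2 + 3·x = 14 + 3x.
Every vertex has degree 4, so 4V = 2E.
Euler: V − E + F = 2 ⇒ (2E)/4 − E + (2 + x) = 2.
Multiply by 8: 2·(2E) − 4·(2E) + 8·(2 + x) = 16, i.e. 16 + 8x − 2·(14 + 3x) = 16.
Collecting terms: 2x − 12 = 16, so 2x = 28, so x = 14.
Then 2E = 14 + 3·14 = 56, so E = 28, V = 2E/4 = 14, F = 2 + 14 = 16.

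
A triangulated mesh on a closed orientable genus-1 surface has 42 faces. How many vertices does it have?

χ = 2 − 2·1 = 0, and every face is a triangle so 3F = 2E.
E = 3·42/2 = 63. Then V = 0 + E − F = 0 + 63 − 42 = 21.

21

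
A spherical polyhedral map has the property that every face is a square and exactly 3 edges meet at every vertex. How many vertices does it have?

8

Each face has 4 edges and each edge borders two faces, so 2E = 4F.
Each vertex has degree 3, so 3V = 2E and hence V = 4F/3.
Euler: V − E + F = 2 ⇒ (4F/3) − (4F/2) + F = 2.
Multiply by 6: (8 − 12 + 6)F = 12, i.e. 2F = 12.
So F = 6, E = 4·6/2 = 12, V = 4·6/3 = 8.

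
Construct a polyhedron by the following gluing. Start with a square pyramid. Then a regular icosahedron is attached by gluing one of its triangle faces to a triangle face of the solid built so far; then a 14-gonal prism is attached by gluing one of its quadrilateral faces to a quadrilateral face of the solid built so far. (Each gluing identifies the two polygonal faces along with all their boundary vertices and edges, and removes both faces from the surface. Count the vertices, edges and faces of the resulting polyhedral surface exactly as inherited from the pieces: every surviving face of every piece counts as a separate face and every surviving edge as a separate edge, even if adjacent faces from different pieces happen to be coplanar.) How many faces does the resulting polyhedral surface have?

37

A square pyramid: V=5, E=8, F=5.
Attach a regular icosahedron (V=12, E=30, F=20) along a 3-gon: merge 3 vertices and 3 edges, delete both glued faces → V=14, E=35, F=23.
Attach a 14-gonal prism (V=28, E=42, F=16) along a 4-gon: merge 4 vertices and 4 edges, delete both glued faces → V=38, E=73, F=37.
Check: V − E + F = 38 − 73 + 37 = 2.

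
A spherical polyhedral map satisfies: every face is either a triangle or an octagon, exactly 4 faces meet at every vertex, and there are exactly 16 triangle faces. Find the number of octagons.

Let x be the number of octagons; then F = 16 + x.
Edge–face incidences: 2E = 3·16 + 8·x = 48 + 8x.
Every vertex has degree 4, so 4V = 2E.
Euler: V − E + F = 2 ⇒ (2E)/4 − E + (16 + x) = 2.
Multiply by 8: 2·(2E) − 4·(2E) + 8·(16 + x) = 16, i.e. 128 + 8x − 2·(48 + 8x) = 16.
Collecting terms: −8x + 32 = 16, so −8x = −16, so x = 2.
Then 2E = 48 + 8·2 = 64, so E = 32, V = 2E/4 = 16, F = 16 + 2 = 18.

2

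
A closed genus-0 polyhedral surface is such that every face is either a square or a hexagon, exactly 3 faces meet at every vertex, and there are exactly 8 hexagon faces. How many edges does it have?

36

Let x be the number of squares; then F = 8 + x.
Edge–face incidences: 2E = 6·8 + 4·x = 48 + 4x.
Every vertex has degree 3, so 3V = 2E.
Euler: V − E + F = 2 ⇒ (2E)/3 − E + (8 + x) = 2.
Multiply by 6: 2·(2E) − 3·(2E) + 6·(8 + x) = 12, i.e. 48 + 6x − (48 + 4x) = 12.
Collecting terms: 2x = 12, so x = 6.
Then 2E = 48 + 4·6 = 72, so E = 36, V = 2E/3 = 24, F = 8 + 6 = 14.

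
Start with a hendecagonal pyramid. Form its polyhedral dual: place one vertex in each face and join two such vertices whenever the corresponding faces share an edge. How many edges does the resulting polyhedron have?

22

The base solid has V = 12, E = 22, F = 12.
The dual swaps V and F and preserves E: V′ = F = 12, E′ = E = 22, F′ = V = 12.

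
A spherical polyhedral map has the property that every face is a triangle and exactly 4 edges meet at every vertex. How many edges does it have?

Each face has 3 edges and each edge borders two faces, so 2E = 3F.
Each vertex has degree 4, so 4V = 2E and hence V = 3F/4.
Euler: V − E + F = 2 ⇒ (3F/4) − (3F/2) + F = 2.
Multiply by 8: (6 − 12 + 8)F = 16, i.e. 2F = 16.
So F = 8, E = 3·8/2 = 12, V = 3·8/4 = 6.

12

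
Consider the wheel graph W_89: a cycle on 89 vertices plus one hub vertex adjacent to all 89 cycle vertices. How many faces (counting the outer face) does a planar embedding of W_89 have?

W_89 has V = 89 + 1 = 90 vertices and E = 2·89 = 178 edges.
By Euler's formula F = 2 − V + E = 2 − 90 + 178 = 90.

90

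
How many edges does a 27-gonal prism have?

A prism on an n-gon has two n-gon bases and n rectangular sides: V = 2·27 = 54, E = 3·27 = 81, F = 27 + 2 = 29.

81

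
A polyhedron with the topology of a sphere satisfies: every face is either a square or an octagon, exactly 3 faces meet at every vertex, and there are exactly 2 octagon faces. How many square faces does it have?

Let x be the number of squares; then F = 2 + x.
Edge–face incidences: 2E = 8·2 + 4·x = 16 + 4x.
Every vertex has degree 3, so 3V = 2E.
Euler: V − E + F = 2 ⇒ (2E)/3 − E + (2 + x) = 2.
Multiply by 6: 2·(2E) − 3·(2E) + 6·(2 + x) = 12, i.e. 12 + 6x − (16 + 4x) = 12.
Collecting terms: 2x − 4 = 12, so 2x = 16, so x = 8.
Then 2E = 16 + 4·8 = 48, so E = 24, V = 2E/3 = 16, F = 2 + 8 = 10.

8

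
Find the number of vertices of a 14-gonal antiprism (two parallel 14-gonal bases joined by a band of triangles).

28

An antiprism on an n-gon has two n-gon caps and 2n triangles: V = 2·14 = 28, E = 4·14 = 56, F = 2·14 + 2 = 30.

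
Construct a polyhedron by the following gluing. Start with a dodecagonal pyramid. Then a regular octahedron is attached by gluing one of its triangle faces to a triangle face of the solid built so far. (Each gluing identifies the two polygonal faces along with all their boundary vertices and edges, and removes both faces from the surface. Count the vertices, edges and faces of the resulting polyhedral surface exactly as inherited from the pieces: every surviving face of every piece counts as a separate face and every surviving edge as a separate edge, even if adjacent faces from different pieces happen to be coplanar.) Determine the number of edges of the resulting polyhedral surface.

A dodecagonal pyramid: V=13, E=24, F=13.
Attach a regular octahedron (V=6, E=12, F=8) along a 3-gon: merge 3 vertices and 3 edges, delete both glued faces → V=16, E=33, F=19.
Check: V − E + F = 16 − 33 + 19 = 2.

33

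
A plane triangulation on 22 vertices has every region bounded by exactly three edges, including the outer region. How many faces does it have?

40

In a plane triangulation 3F = 2E and V − E + F = 2, so F = 2V − 4 = 2·22 − 4 = 40.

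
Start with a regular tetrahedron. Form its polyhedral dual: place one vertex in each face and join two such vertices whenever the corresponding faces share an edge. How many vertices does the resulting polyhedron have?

4

The base solid has V = 4, E = 6, F = 4.
The dual swaps V and F and preserves E: V′ = F = 4, E′ = E = 6, F′ = V = 4.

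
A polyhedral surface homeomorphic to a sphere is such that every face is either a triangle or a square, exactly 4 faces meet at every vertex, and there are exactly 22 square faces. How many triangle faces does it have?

8

Let x be the number of triangles; then F = 22 + x.
Edge–face incidences: 2E = 4·22 + 3·x = 88 + 3x.
Every vertex has degree 4, so 4V = 2E.
Euler: V − E + F = 2 ⇒ (2E)/4 − E + (22 + x) = 2.
Multiply by 8: 2·(2E) − 4·(2E) + 8·(22 + x) = 16, i.e. 176 + 8x − 2·(88 + 3x) = 16.
Collecting terms: 2x = 16, so x = 8.
Then 2E = 88 + 3·8 = 112, so E = 56, V = 2E/4 = 28, F = 22 + 8 = 30.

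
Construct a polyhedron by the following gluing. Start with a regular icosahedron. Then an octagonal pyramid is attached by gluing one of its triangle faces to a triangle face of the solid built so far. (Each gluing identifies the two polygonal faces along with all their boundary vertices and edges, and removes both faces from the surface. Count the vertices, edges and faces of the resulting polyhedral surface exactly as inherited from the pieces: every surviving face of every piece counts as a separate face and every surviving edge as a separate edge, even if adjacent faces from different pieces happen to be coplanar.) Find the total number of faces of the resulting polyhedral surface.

A regular icosahedron: V=12, E=30, F=20.
Attach an octagonal pyramid (V=9, E=16, F=9) along a 3-gon: merge 3 vertices and 3 edges, delete both glued faces → V=18, E=43, F=27.
Check: V − E + F = 18 − 43 + 27 = 2.

27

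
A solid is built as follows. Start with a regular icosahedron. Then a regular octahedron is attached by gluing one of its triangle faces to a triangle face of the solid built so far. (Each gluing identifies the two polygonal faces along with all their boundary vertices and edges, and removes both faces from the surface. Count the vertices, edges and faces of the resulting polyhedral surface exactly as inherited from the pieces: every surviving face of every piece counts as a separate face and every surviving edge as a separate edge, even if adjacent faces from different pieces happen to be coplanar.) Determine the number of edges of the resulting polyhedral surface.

A regular icosahedron: V=12, E=30, F=20.
Attach a regular octahedron (V=6, E=12, F=8) along a 3-gon: merge 3 vertices and 3 edges, delete both glued faces → V=15, E=39, F=26.
Check: V − E + F = 15 − 39 + 26 = 2.

39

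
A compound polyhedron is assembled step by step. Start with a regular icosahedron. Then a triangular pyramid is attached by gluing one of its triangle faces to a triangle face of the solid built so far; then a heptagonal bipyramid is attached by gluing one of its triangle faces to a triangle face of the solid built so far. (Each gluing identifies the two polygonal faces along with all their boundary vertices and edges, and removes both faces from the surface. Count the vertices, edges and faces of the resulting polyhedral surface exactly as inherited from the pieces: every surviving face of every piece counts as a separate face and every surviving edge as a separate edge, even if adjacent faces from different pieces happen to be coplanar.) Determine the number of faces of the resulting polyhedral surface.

A regular icosahedron: V=12, E=30, F=20.
Attach a triangular pyramid (V=4, E=6, F=4) along a 3-gon: merge 3 vertices and 3 edges, delete both glued faces → V=13, E=33, F=22.
Attach a heptagonal bipyramid (V=9, E=21, F=14) along a 3-gon: merge 3 vertices and 3 edges, delete both glued faces → V=19, E=51, F=34.
Check: V − E + F = 19 − 51 + 34 = 2.

34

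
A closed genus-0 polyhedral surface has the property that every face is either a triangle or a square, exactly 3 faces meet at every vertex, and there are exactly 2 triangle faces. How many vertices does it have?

Let x be the number of squares; then F = 2 + x.
Edge–face incidences: 2E = 3·2 + 4·x = 6 + 4x.
Every vertex has degree 3, so 3V = 2E.
Euler: V − E + F = 2 ⇒ (2E)/3 − E + (2 + x) = 2.
Multiply by 6: 2·(2E) − 3·(2E) + 6·(2 + x) = 12, i.e. 12 + 6x − (6 + 4x) = 12.
Collecting terms: 2x + 6 = 12, so 2x = 6, so x = 3.
Then 2E = 6 + 4·3 = 18, so E = 9, V = 2E/3 = 6, F = 2 + 3 = 5.

6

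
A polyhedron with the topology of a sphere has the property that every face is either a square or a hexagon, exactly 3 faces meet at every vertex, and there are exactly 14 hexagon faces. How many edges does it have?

54

Let x be the number of squares; then F = 14 + x.
Edge–face incidences: 2E = 6·14 + 4·x = 84 + 4x.
Every vertex has degree 3, so 3V = 2E.
Euler: V − E + F = 2 ⇒ (2E)/3 − E + (14 + x) = 2.
Multiply by 6: 2·(2E) − 3·(2E) + 6·(14 + x) = 12, i.e. 84 + 6x − (84 + 4x) = 12.
Collecting terms: 2x = 12, so x = 6.
Then 2E = 84 + 4·6 = 108, so E = 54, V = 2E/3 = 36, F = 14 + 6 = 20.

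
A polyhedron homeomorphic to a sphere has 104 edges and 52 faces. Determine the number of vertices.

54

Here V − E + F = 2.
V = 2 + E − F = 2 + 104 − 52 = 54.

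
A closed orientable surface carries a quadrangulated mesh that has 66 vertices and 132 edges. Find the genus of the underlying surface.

1

Every face is a square and each edge borders two faces, so 4F = 2·132, giving F = 66.
χ = V − E + F = 66 − 132 + 66 = 0.
For a closed orientable surface χ = 2 − 2g, so g = (2 − (0))/2 = 1.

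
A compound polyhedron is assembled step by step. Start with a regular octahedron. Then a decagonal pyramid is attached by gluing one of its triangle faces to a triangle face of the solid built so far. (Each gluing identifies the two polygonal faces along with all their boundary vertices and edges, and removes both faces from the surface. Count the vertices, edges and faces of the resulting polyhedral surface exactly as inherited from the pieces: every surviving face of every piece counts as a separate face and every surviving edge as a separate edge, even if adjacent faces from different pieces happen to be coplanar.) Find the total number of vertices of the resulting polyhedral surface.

A regular octahedron: V=6, E=12, F=8.
Attach a decagonal pyramid (V=11, E=20, F=11) along a 3-gon: merge 3 vertices and 3 edges, delete both glued faces → V=14, E=29, F=17.
Check: V − E + F = 14 − 29 + 17 = 2.

14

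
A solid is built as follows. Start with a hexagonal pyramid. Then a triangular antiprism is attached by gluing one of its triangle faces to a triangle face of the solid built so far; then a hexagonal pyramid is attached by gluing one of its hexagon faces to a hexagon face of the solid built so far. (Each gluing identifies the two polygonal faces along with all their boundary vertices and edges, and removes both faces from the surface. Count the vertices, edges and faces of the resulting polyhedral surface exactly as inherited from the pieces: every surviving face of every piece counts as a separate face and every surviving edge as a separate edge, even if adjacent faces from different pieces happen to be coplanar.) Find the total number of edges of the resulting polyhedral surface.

27

A hexagonal pyramid: V=7, E=12, F=7.
Attach a triangular antiprism (V=6, E=12, F=8) along a 3-gon: merge 3 vertices and 3 edges, delete both glued faces → V=10, E=21, F=13.
Attach a hexagonal pyramid (V=7, E=12, F=7) along a 6-gon: merge 6 vertices and 6 edges, delete both glued faces → V=11, E=27, F=18.
Check: V − E + F = 11 − 27 + 18 = 2.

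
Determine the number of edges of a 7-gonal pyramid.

A pyramid on an n-gon base has one n-gon and n triangles: V = 7 + 1 = 8, E = 2·7 = 14, F = 7 + 1 = 8.

14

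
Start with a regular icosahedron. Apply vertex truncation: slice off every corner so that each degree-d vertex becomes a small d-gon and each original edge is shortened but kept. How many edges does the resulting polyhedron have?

90

The base solid has V = 12, E = 30, F = 20.
Truncation replaces each original edge-end by a new vertex, so V′ = 2E = 60.
Each original edge survives, and each old vertex of degree d contributes d new edges; summing degrees gives Σd = 2E, so E′ = E + 2E = 3E = 90.
Each original face survives and each original vertex becomes one new face: F′ = F + V = 32.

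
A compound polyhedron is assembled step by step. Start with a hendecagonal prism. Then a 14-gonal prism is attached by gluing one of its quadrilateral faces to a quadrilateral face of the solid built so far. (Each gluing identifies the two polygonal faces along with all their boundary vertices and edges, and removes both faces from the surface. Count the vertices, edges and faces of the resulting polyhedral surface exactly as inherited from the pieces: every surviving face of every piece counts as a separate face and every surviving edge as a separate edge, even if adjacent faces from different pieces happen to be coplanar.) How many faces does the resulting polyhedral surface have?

27

A hendecagonal prism: V=22, E=33, F=13.
Attach a 14-gonal prism (V=28, E=42, F=16) along a 4-gon: merge 4 vertices and 4 edges, delete both glued faces → V=46, E=71, F=27.
Check: V − E + F = 46 − 71 + 27 = 2.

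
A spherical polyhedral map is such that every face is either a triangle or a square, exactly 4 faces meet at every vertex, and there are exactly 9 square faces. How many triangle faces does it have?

8

Let x be the number of triangles; then F = 9 + x.
Edge–face incidences: 2E = 4·9 + 3·x = 36 + 3x.
Every vertex has degree 4, so 4V = 2E.
Euler: V − E + F = 2 ⇒ (2E)/4 − E + (9 + x) = 2.
Multiply by 8: 2·(2E) − 4·(2E) + 8·(9 + x) = 16, i.e. 72 + 8x − 2·(36 + 3x) = 16.
Collecting terms: 2x = 16, so x = 8.
Then 2E = 36 + 3·8 = 60, so E = 30, V = 2E/4 = 15, F = 9 + 8 = 17.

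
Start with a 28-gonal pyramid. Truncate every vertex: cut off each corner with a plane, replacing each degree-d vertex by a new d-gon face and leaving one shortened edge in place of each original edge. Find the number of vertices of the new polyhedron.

The base solid has V = 29, E = 56, F = 29.
Truncation replaces each original edge-end by a new vertex, so V′ = 2E = 112.
Each original edge survives, and each old vertex of degree d contributes d new edges; summing degrees gives Σd = 2E, so E′ = E + 2E = 3E = 168.
Each original face survives and each original vertex becomes one new face: F′ = F + V = 58.

112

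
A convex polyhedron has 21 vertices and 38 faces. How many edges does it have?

57

Here V − E + F = 2.
E = V + F − (2) = 21 + 38 − (2) = 57.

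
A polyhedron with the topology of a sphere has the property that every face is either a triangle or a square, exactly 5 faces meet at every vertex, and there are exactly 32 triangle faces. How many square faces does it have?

Let x be the number of squares; then F = 32 + x.
Edge–face incidences: 2E = 3·32 + 4·x = 96 + 4x.
Every vertex has degree 5, so 5V = 2E.
Euler: V − E + F = 2 ⇒ (2E)/5 − E + (32 + x) = 2.
Multiply by 10: 2·(2E) − 5·(2E) + 10·(32 + x) = 20, i.e. 320 + 10x − 3·(96 + 4x) = 20.
Collecting terms: −2x + 32 = 20, so −2x = −12, so x = 6.
Then 2E = 96 + 4·6 = 120, so E = 60, V = 2E/5 = 24, F = 32 + 6 = 38.

6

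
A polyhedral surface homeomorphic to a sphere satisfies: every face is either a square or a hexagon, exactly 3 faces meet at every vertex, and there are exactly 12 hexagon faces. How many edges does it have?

Let x be the number of squares; then F = 12 + x.
Edge–face incidences: 2E = 6·12 + 4·x = 72 + 4x.
Every vertex has degree 3, so 3V = 2E.
Euler: V − E + F = 2 ⇒ (2E)/3 − E + (12 + x) = 2.
Multiply by 6: 2·(2E) − 3·(2E) + 6·(12 + x) = 12, i.e. 72 + 6x − (72 + 4x) = 12.
Collecting terms: 2x = 12, so x = 6.
Then 2E = 72 + 4·6 = 96, so E = 48, V = 2E/3 = 32, F = 12 + 6 = 18.

48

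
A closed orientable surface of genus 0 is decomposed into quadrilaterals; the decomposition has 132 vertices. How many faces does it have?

130

χ = 2 − 2·0 = 2, and every face is a square so 4F = 2E.
V − E + F = 2 with E = 4F/2 gives 132 − (4/2 − 1)·F = 2, so F = 130 and E = 260.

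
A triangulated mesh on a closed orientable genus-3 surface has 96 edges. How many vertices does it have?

χ = 2 − 2·3 = -4, and every face is a triangle so 3F = 2E.
F = 2E/3 = 64. Then V = -4 + E − F = -4 + 96 − 64 = 28.

28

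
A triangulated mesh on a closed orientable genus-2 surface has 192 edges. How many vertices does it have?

χ = 2 − 2·2 = -2, and every face is a triangle so 3F = 2E.
F = 2E/3 = 128. Then V = -2 + E − F = -2 + 192 − 128 = 62.

62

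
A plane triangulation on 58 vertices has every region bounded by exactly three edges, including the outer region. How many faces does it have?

112

In a plane triangulation 3F = 2E and V − E + F = 2, so F = 2V − 4 = 2·58 − 4 = 112.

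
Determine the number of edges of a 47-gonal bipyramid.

A bipyramid over an n-gon has 2n triangular faces and n + 2 vertices: V = 47 + 2 = 49, E = 3·47 = 141, F = 2·47 = 94.

141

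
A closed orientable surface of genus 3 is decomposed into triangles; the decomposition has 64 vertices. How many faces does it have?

χ = 2 − 2·3 = -4, and every face is a triangle so 3F = 2E.
V − E + F = -4 with E = 3F/2 gives 64 − (3/2 − 1)·F = -4, so F = 136 and E = 204.

136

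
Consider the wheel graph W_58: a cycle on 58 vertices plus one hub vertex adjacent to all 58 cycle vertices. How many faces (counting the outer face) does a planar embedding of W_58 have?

59

W_58 has V = 58 + 1 = 59 vertices and E = 2·58 = 116 edges.
By Euler's formula F = 2 − V + E = 2 − 59 + 116 = 59.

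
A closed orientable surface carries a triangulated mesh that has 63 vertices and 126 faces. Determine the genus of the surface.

Every face is a triangle, so 2E = 3·126 = 378, giving E = 189.
χ = V − E + F = 63 − 189 + 126 = 0.
For a closed orientable surface χ = 2 − 2g, so g = (2 − (0))/2 = 1.

1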